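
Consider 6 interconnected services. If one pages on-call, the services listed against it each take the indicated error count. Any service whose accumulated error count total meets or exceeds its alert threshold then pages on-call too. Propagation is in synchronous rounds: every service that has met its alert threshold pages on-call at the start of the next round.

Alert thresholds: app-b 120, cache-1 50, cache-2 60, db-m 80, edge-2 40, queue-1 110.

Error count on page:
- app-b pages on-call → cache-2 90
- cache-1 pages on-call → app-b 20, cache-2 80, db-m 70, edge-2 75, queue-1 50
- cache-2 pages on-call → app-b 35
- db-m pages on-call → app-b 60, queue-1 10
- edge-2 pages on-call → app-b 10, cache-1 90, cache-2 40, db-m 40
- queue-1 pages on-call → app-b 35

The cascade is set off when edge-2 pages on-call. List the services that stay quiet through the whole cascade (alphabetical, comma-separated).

queue-1

Round 1 — edge-2 pages on-call (initial).
  app-b: +10 → 10 < 120
  cache-1: +90 → 90 ≥ 50
  cache-2: +40 → 40 < 60
  db-m: +40 → 40 < 80
Round 2 — cache-1 pages on-call.
  app-b: +20 → 30 < 120
  cache-2: +80 → 120 ≥ 60
  db-m: +70 → 110 ≥ 80
  queue-1: +50 → 50 < 110
Round 3 — cache-2, db-m page on-call.
  app-b: +35+60 → 125 ≥ 120
  queue-1: +10 → 60 < 110
Round 4 — app-b pages on-call.
No further pages.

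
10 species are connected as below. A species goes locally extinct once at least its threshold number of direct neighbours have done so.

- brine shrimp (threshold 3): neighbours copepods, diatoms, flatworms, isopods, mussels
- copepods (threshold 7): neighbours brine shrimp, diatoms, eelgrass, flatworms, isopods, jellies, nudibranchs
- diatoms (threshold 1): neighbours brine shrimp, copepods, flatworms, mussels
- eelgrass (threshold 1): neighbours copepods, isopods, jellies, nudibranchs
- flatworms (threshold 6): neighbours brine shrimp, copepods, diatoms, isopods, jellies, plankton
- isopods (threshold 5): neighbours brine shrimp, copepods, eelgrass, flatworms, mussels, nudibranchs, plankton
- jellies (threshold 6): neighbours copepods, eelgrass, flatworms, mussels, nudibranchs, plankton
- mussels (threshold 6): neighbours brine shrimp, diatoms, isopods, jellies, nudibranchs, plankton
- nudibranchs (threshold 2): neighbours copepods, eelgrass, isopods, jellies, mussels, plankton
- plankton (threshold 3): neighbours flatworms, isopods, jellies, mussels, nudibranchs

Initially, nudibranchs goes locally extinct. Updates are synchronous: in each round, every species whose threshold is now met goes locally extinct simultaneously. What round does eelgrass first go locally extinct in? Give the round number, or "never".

Round 1 — nudibranchs goes locally extinct (initial).
Round 2 — checking thresholds:
  copepods: 1 of 7 neighbours < 7, holds.
  eelgrass: 1 of 4 neighbours ≥ 1, goes locally extinct.
  isopods: 1 of 7 neighbours < 5, holds.
  jellies: 1 of 6 neighbours < 6, holds.
  mussels: 1 of 6 neighbours < 6, holds.
  plankton: 1 of 5 neighbours < 3, holds.
Round 3 — no new extinctions; cascade stops.

2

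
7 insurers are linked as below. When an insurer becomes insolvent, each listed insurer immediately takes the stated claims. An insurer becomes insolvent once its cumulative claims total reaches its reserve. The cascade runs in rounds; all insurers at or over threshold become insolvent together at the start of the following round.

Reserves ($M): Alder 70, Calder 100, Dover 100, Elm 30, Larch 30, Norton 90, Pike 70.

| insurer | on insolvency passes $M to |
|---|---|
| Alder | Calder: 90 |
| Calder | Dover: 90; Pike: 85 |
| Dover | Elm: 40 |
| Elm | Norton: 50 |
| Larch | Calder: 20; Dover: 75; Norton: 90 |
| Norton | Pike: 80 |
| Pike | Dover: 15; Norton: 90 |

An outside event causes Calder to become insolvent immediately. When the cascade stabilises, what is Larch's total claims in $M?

0

Round 1 — Calder becomes insolvent (initial).
  Dover: +90 → 90 < 100
  Pike: +85 → 85 ≥ 70
Round 2 — Pike becomes insolvent.
  Dover: +15 → 105 ≥ 100
  Norton: +90 → 90 ≥ 90
Round 3 — Dover, Norton become insolvent.
  Elm: +40 → 40 ≥ 30
Round 4 — Elm becomes insolvent.
No further insolvencies.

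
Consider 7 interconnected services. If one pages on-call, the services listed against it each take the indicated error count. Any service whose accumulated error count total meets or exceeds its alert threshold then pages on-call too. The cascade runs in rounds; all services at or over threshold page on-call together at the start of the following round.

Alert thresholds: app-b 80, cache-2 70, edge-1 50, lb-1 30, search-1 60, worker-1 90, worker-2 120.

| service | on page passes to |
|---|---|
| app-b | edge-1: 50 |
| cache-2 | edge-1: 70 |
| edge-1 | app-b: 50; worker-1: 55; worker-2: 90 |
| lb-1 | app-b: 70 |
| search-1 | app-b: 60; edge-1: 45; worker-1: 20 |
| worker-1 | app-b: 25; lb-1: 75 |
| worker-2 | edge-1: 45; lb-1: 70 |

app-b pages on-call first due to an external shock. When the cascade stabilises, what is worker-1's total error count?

55

Round 1 — app-b pages on-call (initial).
  edge-1: +50 → 50 ≥ 50
Round 2 — edge-1 pages on-call.
  worker-1: +55 → 55 < 90
  worker-2: +90 → 90 < 120
No further pages.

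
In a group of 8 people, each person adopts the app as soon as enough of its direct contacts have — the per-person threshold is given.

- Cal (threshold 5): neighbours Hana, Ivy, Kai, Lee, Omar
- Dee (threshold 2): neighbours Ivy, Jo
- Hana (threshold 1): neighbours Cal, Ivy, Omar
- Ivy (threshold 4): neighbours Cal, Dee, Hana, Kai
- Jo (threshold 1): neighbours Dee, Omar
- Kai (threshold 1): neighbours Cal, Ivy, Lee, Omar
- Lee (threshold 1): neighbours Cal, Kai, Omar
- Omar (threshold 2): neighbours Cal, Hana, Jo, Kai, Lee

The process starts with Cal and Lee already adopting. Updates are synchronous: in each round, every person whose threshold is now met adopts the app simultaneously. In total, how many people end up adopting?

Round 1 — Cal, Lee adopt the app (initial).
Round 2 — checking thresholds:
  Hana: 1 of 3 neighbours ≥ 1, adopts the app.
  Ivy: 1 of 4 neighbours < 4, holds.
  Kai: 2 of 4 neighbours ≥ 1, adopts the app.
  Omar: 2 of 5 neighbours ≥ 2, adopts the app.
Round 3 — checking thresholds:
  Ivy: 3 of 4 neighbours < 4, holds.
  Jo: 1 of 2 neighbours ≥ 1, adopts the app.
Round 4 — no new adoptions; cascade stops.

6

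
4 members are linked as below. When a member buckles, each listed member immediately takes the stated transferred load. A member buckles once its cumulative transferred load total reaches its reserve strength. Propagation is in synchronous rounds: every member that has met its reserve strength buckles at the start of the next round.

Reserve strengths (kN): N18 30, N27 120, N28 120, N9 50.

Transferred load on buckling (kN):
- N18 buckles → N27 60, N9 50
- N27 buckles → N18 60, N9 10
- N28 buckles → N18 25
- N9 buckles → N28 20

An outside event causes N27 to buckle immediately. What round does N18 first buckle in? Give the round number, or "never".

Round 1 — N27 buckles (initial).
  N18: +60 → 60 ≥ 30
  N9: +10 → 10 < 50
Round 2 — N18 buckles.
  N9: +50 → 60 ≥ 50
Round 3 — N9 buckles.
  N28: +20 → 20 < 120
No further bucklings.

2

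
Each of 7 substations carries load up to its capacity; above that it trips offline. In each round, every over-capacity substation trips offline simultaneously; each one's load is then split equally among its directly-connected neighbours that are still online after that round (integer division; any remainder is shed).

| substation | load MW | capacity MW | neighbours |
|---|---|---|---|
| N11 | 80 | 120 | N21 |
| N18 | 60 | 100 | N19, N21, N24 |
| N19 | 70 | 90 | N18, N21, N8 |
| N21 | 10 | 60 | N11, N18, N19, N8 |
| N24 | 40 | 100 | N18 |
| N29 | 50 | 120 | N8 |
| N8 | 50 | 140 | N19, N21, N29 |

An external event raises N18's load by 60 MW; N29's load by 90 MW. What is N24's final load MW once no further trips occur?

80

Round 1 — N18 at 120 > 100; N29 at 140 > 120. N18, N29 trip offline.
  N18 sheds 120 MW to N19, N21, N24: 40 each.
    N19: 70+40 = 110 > 90
    N21: 10+40 = 50 ≤ 60
    N24: 40+40 = 80 ≤ 100
  N29 sheds 140 MW to N8: 140 each.
    N8: 50+140 = 190 > 140
Round 2 — N19, N8 trip offline.
  N19 sheds 110 MW to N21: 110 each.
    N21: 50+110 = 160 > 60
  N8 sheds 190 MW to N21: 190 each.
    N21: 160+190 = 350 > 60
Round 3 — N21 trips offline.
  N21 sheds 350 MW to N11: 350 each.
    N11: 80+350 = 430 > 120
Round 4 — N11 trips offline.
  N11 sheds 430 MW: no online neighbours, lost.
No further trips.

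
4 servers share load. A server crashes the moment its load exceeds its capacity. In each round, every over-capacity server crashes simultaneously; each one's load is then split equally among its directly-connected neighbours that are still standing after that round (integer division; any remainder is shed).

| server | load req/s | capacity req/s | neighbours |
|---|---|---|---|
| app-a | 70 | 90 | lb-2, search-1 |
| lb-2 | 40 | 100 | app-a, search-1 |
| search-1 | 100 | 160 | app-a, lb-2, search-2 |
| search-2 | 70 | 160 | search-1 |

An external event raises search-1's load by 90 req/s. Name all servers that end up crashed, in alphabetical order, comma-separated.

Round 1 — search-1 at 190 > 160. search-1 crashes.
  search-1 sheds 190 req/s to app-a, lb-2, search-2: 63 each (1 lost).
    app-a: 70+63 = 133 > 90
    lb-2: 40+63 = 103 > 100
    search-2: 70+63 = 133 ≤ 160
Round 2 — app-a, lb-2 crash.
  app-a sheds 133 req/s: no online neighbours, lost.
  lb-2 sheds 103 req/s: no online neighbours, lost.
No further crashes.

app-a, lb-2, search-1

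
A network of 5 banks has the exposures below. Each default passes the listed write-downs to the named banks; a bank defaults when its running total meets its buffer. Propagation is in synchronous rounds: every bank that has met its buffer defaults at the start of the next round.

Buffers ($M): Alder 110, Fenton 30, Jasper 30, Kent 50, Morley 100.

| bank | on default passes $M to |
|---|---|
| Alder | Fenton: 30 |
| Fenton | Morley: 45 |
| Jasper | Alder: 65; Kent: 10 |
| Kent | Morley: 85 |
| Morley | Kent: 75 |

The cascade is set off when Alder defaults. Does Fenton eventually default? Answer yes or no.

Round 1 — Alder defaults (initial).
  Fenton: +30 → 30 ≥ 30
Round 2 — Fenton defaults.
  Morley: +45 → 45 < 100
No further defaults.

yes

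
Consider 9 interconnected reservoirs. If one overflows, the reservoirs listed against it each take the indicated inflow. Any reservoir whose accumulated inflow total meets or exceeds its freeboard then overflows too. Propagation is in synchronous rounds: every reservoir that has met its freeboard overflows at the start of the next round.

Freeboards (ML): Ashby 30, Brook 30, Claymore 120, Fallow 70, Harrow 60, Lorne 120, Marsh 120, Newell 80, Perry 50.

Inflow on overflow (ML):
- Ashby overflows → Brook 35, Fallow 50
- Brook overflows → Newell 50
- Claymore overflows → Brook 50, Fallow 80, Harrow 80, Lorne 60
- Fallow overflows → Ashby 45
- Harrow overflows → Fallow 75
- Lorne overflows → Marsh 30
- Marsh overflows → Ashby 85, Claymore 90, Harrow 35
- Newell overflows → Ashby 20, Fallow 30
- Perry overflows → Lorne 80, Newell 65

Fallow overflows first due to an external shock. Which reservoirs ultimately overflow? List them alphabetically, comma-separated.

Round 1 — Fallow overflows (initial).
  Ashby: +45 → 45 ≥ 30
Round 2 — Ashby overflows.
  Brook: +35 → 35 ≥ 30
Round 3 — Brook overflows.
  Newell: +50 → 50 < 80
No further overflows.

Ashby, Brook, Fallow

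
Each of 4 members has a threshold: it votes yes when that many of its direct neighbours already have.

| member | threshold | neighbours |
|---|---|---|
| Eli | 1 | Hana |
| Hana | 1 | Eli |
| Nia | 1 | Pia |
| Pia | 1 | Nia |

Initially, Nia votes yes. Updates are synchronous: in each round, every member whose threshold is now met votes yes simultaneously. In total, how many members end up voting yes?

Round 1 — Nia votes yes (initial).
Round 2 — checking thresholds:
  Pia: 1 of 1 neighbours ≥ 1, votes yes.
Round 3 — no new yes votes; cascade stops.

2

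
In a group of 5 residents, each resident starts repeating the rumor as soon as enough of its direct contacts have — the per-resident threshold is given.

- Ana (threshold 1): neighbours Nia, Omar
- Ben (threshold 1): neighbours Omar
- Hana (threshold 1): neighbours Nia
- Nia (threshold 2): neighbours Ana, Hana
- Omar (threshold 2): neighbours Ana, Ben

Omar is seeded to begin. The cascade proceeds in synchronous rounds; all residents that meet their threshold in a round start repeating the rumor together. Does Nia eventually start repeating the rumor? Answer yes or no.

no

Round 1 — Omar starts repeating the rumor (initial).
Round 2 — checking thresholds:
  Ana: 1 of 2 neighbours ≥ 1, starts repeating the rumor.
  Ben: 1 of 1 neighbours ≥ 1, starts repeating the rumor.
Round 3 — no new spreads; cascade stops.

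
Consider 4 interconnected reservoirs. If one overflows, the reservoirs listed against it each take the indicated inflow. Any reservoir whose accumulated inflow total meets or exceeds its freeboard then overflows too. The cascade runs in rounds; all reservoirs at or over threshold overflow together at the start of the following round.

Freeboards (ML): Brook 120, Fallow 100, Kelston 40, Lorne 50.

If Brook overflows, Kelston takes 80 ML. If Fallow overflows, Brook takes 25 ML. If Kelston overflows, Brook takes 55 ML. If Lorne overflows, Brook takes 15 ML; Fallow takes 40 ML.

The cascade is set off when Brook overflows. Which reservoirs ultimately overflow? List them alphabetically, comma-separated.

Brook, Kelston

Round 1 — Brook overflows (initial).
  Kelston: +80 → 80 ≥ 40
Round 2 — Kelston overflows.
No further overflows.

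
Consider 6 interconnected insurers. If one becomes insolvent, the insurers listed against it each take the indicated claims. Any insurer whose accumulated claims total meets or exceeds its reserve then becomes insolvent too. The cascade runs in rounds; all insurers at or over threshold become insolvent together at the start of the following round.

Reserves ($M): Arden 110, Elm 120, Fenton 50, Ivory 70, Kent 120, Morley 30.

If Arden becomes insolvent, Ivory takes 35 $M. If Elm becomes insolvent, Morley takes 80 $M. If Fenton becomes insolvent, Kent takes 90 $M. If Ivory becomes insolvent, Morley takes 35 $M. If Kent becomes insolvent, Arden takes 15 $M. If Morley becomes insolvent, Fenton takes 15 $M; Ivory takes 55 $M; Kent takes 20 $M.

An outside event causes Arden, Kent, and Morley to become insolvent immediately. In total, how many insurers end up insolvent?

4

Round 1 — Arden, Kent, Morley become insolvent (initial).
  Fenton: +15 → 15 < 50
  Ivory: +35+55 → 90 ≥ 70
Round 2 — Ivory becomes insolvent.
No further insolvencies.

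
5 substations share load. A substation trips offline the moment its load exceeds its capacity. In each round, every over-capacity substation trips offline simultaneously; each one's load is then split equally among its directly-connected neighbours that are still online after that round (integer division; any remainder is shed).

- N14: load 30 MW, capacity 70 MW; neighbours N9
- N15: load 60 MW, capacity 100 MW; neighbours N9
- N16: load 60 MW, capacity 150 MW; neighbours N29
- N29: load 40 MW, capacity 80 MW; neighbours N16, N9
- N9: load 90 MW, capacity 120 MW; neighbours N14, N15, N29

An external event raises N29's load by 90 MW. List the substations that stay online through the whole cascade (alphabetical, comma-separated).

Round 1 — N29 at 130 > 80. N29 trips offline.
  N29 sheds 130 MW to N16, N9: 65 each.
    N16: 60+65 = 125 ≤ 150
    N9: 90+65 = 155 > 120
Round 2 — N9 trips offline.
  N9 sheds 155 MW to N14, N15: 77 each (1 lost).
    N14: 30+77 = 107 > 70
    N15: 60+77 = 137 > 100
Round 3 — N14, N15 trip offline.
  N14 sheds 107 MW: no online neighbours, lost.
  N15 sheds 137 MW: no online neighbours, lost.
No further trips.

N16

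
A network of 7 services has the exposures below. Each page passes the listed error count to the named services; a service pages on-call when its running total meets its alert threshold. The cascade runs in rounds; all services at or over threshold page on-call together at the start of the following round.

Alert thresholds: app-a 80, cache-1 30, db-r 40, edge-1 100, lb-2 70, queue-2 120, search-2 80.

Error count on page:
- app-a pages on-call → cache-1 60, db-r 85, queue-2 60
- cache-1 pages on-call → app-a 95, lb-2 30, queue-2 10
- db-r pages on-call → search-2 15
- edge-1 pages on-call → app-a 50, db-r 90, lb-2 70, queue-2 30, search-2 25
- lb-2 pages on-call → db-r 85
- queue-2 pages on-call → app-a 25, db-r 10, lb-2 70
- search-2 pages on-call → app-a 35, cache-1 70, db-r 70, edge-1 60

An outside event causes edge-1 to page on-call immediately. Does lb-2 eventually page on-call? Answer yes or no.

yes

Round 1 — edge-1 pages on-call (initial).
  app-a: +50 → 50 < 80
  db-r: +90 → 90 ≥ 40
  lb-2: +70 → 70 ≥ 70
  queue-2: +30 → 30 < 120
  search-2: +25 → 25 < 80
Round 2 — db-r, lb-2 page on-call.
  search-2: +15 → 40 < 80
No further pages.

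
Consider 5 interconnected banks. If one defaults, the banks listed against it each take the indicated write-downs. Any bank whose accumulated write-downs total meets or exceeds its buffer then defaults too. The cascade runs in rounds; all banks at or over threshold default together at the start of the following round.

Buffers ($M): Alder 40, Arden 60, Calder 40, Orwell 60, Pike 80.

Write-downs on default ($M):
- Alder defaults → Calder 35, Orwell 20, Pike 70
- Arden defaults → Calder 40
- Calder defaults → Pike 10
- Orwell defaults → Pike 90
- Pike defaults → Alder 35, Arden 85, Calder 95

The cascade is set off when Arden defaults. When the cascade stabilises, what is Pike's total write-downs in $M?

Round 1 — Arden defaults (initial).
  Calder: +40 → 40 ≥ 40
Round 2 — Calder defaults.
  Pike: +10 → 10 < 80
No further defaults.

10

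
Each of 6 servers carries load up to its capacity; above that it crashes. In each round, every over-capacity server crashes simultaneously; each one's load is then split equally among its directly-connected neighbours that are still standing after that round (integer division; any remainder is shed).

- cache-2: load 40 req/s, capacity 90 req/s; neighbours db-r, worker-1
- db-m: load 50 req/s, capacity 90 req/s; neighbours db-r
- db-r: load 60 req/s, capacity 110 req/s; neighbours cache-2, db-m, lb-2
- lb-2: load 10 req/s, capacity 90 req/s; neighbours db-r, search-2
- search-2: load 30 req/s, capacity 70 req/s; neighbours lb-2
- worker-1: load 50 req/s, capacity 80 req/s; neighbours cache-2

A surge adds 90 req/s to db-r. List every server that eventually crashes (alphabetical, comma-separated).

db-m, db-r

Round 1 — db-r at 150 > 110. db-r crashes.
  db-r sheds 150 req/s to cache-2, db-m, lb-2: 50 each.
    cache-2: 40+50 = 90 ≤ 90
    db-m: 50+50 = 100 > 90
    lb-2: 10+50 = 60 ≤ 90
Round 2 — db-m crashes.
  db-m sheds 100 req/s: no online neighbours, lost.
No further crashes.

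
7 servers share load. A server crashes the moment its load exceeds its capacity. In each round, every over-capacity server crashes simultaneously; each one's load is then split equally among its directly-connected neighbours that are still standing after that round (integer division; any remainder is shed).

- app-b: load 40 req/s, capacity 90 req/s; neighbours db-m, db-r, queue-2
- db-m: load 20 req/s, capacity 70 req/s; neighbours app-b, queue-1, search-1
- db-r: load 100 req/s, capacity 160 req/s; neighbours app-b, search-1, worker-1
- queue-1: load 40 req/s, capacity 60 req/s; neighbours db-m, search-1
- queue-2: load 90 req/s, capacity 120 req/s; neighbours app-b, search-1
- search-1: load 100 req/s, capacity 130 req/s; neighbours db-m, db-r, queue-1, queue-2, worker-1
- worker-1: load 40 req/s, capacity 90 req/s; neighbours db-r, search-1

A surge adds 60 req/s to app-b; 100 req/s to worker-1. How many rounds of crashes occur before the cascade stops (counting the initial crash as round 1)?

Round 1 — app-b at 100 > 90; worker-1 at 140 > 90. app-b, worker-1 crash.
  app-b sheds 100 req/s to db-m, db-r, queue-2: 33 each (1 lost).
    db-m: 20+33 = 53 ≤ 70
    db-r: 100+33 = 133 ≤ 160
    queue-2: 90+33 = 123 > 120
  worker-1 sheds 140 req/s to db-r, search-1: 70 each.
    db-r: 133+70 = 203 > 160
    search-1: 100+70 = 170 > 130
Round 2 — db-r, queue-2, search-1 crash.
  db-r sheds 203 req/s: no online neighbours, lost.
  queue-2 sheds 123 req/s: no online neighbours, lost.
  search-1 sheds 170 req/s to db-m, queue-1: 85 each.
    db-m: 53+85 = 138 > 70
    queue-1: 40+85 = 125 > 60
Round 3 — db-m, queue-1 crash.
  db-m sheds 138 req/s: no online neighbours, lost.
  queue-1 sheds 125 req/s: no online neighbours, lost.
No further crashes.

3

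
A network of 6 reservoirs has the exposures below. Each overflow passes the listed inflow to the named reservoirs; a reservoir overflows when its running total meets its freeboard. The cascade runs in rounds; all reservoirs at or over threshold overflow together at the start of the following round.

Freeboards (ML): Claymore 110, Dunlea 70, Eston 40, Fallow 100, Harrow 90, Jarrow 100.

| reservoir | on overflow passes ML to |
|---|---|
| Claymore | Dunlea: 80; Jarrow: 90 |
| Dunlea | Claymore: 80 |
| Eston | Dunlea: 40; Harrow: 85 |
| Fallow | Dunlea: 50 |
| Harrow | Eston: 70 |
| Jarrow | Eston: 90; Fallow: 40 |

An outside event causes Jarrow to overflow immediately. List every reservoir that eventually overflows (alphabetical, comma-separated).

Round 1 — Jarrow overflows (initial).
  Eston: +90 → 90 ≥ 40
  Fallow: +40 → 40 < 100
Round 2 — Eston overflows.
  Dunlea: +40 → 40 < 70
  Harrow: +85 → 85 < 90
No further overflows.

Eston, Jarrow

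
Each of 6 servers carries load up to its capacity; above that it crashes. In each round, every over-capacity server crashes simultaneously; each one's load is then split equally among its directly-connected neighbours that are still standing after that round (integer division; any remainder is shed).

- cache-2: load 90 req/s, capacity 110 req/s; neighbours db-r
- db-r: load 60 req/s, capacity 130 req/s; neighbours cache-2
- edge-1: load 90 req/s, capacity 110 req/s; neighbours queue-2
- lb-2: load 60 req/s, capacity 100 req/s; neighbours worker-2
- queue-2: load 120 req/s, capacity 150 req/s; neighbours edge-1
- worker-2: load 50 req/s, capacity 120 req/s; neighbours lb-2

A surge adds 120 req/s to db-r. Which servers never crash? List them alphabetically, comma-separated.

Round 1 — db-r at 180 > 130. db-r crashes.
  db-r sheds 180 req/s to cache-2: 180 each.
    cache-2: 90+180 = 270 > 110
Round 2 — cache-2 crashes.
  cache-2 sheds 270 req/s: no online neighbours, lost.
No further crashes.

edge-1, lb-2, queue-2, worker-2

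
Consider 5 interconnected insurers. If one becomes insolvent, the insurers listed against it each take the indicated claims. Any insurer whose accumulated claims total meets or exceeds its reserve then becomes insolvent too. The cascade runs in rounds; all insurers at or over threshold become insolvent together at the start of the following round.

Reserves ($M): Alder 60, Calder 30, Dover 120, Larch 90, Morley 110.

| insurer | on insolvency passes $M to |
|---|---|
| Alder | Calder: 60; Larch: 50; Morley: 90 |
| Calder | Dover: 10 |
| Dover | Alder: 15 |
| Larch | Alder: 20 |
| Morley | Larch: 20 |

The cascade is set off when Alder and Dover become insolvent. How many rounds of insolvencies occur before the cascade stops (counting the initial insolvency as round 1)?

Round 1 — Alder, Dover become insolvent (initial).
  Calder: +60 → 60 ≥ 30
  Larch: +50 → 50 < 90
  Morley: +90 → 90 < 110
Round 2 — Calder becomes insolvent.
No further insolvencies.

2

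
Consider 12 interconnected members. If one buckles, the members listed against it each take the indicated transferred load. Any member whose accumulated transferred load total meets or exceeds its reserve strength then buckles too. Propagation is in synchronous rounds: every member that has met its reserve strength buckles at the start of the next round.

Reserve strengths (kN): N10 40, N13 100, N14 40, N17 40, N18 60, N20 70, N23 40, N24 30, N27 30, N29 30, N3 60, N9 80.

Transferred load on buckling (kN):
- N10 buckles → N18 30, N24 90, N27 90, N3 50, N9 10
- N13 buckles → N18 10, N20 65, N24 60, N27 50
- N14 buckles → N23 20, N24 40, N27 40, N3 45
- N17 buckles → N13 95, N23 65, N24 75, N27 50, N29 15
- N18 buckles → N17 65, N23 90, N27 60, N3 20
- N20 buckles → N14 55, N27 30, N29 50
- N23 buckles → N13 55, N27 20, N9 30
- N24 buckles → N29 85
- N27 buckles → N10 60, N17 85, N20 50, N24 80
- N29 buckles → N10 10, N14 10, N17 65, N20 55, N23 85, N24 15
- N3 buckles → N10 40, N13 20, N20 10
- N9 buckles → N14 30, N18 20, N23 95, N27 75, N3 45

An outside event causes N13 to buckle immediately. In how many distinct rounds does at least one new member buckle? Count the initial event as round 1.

Round 1 — N13 buckles (initial).
  N18: +10 → 10 < 60
  N20: +65 → 65 < 70
  N24: +60 → 60 ≥ 30
  N27: +50 → 50 ≥ 30
Round 2 — N24, N27 buckle.
  N10: +60 → 60 ≥ 40
  N17: +85 → 85 ≥ 40
  N20: +50 → 115 ≥ 70
  N29: +85 → 85 ≥ 30
Round 3 — N10, N17, N20, N29 buckle.
  N14: +55+10 → 65 ≥ 40
  N18: +30 → 40 < 60
  N23: +65+85 → 150 ≥ 40
  N3: +50 → 50 < 60
  N9: +10 → 10 < 80
Round 4 — N14, N23 buckle.
  N3: +45 → 95 ≥ 60
  N9: +30 → 40 < 80
Round 5 — N3 buckles.
No further bucklings.

5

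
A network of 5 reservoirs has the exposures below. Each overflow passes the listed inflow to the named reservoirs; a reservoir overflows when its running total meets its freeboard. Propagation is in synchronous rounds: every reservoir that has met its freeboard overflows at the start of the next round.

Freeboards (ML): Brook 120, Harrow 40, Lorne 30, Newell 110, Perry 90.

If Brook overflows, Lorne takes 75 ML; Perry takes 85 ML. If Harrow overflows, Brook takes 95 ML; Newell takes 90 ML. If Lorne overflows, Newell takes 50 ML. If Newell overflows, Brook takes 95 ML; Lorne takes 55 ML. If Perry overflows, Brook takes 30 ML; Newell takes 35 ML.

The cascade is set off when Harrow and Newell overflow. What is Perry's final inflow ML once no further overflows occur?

85

Round 1 — Harrow, Newell overflow (initial).
  Brook: +95+95 → 190 ≥ 120
  Lorne: +55 → 55 ≥ 30
Round 2 — Brook, Lorne overflow.
  Perry: +85 → 85 < 90
No further overflows.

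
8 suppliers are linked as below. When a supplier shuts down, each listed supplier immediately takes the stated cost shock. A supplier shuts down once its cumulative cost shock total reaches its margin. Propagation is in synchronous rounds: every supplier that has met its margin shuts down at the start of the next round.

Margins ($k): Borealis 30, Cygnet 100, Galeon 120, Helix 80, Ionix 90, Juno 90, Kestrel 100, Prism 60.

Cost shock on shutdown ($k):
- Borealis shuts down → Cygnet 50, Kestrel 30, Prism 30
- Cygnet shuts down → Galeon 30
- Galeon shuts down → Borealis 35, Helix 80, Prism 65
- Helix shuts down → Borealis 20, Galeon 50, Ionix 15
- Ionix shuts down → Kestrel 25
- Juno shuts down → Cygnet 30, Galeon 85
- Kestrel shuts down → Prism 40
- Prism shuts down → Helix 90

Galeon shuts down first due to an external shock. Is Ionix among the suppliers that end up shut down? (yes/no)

no

Round 1 — Galeon shuts down (initial).
  Borealis: +35 → 35 ≥ 30
  Helix: +80 → 80 ≥ 80
  Prism: +65 → 65 ≥ 60
Round 2 — Borealis, Helix, Prism shut down.
  Cygnet: +50 → 50 < 100
  Ionix: +15 → 15 < 90
  Kestrel: +30 → 30 < 100
No further shutdowns.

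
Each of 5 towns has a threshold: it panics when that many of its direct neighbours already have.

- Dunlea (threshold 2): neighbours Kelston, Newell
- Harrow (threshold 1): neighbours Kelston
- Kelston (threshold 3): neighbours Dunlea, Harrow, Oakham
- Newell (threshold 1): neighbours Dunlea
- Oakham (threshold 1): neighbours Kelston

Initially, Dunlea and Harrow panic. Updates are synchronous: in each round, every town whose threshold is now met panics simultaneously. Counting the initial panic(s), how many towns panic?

3

Round 1 — Dunlea, Harrow panic (initial).
Round 2 — checking thresholds:
  Kelston: 2 of 3 neighbours < 3, below threshold.
  Newell: 1 of 1 neighbours ≥ 1, panics.
Round 3 — no new panics; cascade stops.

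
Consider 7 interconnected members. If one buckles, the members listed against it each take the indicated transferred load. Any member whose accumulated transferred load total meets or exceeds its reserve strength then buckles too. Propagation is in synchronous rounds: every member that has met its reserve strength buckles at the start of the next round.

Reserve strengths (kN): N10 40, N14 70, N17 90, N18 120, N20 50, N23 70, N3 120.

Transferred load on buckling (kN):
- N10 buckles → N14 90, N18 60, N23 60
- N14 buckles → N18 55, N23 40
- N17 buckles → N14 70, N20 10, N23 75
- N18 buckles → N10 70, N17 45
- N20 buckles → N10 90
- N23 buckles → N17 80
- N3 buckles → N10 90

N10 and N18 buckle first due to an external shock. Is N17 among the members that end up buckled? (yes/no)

Round 1 — N10, N18 buckle (initial).
  N14: +90 → 90 ≥ 70
  N17: +45 → 45 < 90
  N23: +60 → 60 < 70
Round 2 — N14 buckles.
  N23: +40 → 100 ≥ 70
Round 3 — N23 buckles.
  N17: +80 → 125 ≥ 90
Round 4 — N17 buckles.
  N20: +10 → 10 < 50
No further bucklings.

yes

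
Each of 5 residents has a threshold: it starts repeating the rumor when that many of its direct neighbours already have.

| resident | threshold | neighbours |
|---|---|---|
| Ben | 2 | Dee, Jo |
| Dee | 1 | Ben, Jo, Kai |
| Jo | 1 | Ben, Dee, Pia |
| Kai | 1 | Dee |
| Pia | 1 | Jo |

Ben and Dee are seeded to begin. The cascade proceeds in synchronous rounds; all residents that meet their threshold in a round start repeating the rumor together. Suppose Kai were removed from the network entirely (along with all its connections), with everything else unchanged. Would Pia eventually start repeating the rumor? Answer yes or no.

With Kai removed:
Round 1 — Ben, Dee start repeating the rumor (initial).
Round 2 — checking thresholds:
  Jo: 2 of 3 neighbours ≥ 1, starts repeating the rumor.
Round 3 — checking thresholds:
  Pia: 1 of 1 neighbours ≥ 1, starts repeating the rumor.
Round 4 — no new spreads; cascade stops.

yes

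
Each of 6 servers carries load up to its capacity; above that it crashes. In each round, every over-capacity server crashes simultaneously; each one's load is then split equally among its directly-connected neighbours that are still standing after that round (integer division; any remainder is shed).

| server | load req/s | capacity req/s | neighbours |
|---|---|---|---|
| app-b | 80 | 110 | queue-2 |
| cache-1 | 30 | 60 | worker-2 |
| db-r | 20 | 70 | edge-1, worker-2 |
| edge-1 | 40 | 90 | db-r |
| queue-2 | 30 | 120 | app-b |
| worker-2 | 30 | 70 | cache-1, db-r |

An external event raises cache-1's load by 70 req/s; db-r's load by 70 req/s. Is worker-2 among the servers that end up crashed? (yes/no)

yes

Round 1 — cache-1 at 100 > 60; db-r at 90 > 70. cache-1, db-r crash.
  cache-1 sheds 100 req/s to worker-2: 100 each.
    worker-2: 30+100 = 130 > 70
  db-r sheds 90 req/s to edge-1, worker-2: 45 each.
    edge-1: 40+45 = 85 ≤ 90
    worker-2: 130+45 = 175 > 70
Round 2 — worker-2 crashes.
  worker-2 sheds 175 req/s: no online neighbours, lost.
No further crashes.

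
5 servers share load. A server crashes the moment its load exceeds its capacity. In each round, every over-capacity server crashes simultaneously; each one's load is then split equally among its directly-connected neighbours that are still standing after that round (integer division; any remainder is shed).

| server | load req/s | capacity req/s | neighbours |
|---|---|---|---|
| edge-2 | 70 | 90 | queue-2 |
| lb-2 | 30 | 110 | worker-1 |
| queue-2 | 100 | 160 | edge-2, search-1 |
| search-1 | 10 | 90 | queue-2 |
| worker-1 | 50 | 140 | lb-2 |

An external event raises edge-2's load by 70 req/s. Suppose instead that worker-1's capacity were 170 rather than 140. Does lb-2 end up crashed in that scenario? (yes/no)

With worker-1's capacity at 170:
Round 1 — edge-2 at 140 > 90. edge-2 crashes.
  edge-2 sheds 140 req/s to queue-2: 140 each.
    queue-2: 100+140 = 240 > 160
Round 2 — queue-2 crashes.
  queue-2 sheds 240 req/s to search-1: 240 each.
    search-1: 10+240 = 250 > 90
Round 3 — search-1 crashes.
  search-1 sheds 250 req/s: no online neighbours, lost.
No further crashes.

no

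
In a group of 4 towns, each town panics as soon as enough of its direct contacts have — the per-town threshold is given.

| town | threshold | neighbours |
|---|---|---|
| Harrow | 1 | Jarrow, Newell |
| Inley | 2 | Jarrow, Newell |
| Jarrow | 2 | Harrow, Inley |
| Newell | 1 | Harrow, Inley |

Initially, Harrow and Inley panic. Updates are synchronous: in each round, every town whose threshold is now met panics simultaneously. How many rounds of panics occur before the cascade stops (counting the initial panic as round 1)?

2

Round 1 — Harrow, Inley panic (initial).
Round 2 — checking thresholds:
  Jarrow: 2 of 2 neighbours ≥ 2, panics.
  Newell: 2 of 2 neighbours ≥ 1, panics.
Round 3 — no new panics; cascade stops.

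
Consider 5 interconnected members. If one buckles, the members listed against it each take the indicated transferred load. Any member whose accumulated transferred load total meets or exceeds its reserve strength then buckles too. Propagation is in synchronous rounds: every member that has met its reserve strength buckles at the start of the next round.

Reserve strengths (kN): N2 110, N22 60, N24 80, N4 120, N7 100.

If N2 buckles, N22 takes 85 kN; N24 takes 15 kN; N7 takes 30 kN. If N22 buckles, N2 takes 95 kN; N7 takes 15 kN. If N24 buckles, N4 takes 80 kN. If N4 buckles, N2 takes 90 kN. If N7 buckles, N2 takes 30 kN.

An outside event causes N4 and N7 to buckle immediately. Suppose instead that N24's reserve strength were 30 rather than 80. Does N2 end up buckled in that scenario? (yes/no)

yes

With N24's reserve strength at 30:
Round 1 — N4, N7 buckle (initial).
  N2: +90+30 → 120 ≥ 110
Round 2 — N2 buckles.
  N22: +85 → 85 ≥ 60
  N24: +15 → 15 < 30
Round 3 — N22 buckles.
No further bucklings.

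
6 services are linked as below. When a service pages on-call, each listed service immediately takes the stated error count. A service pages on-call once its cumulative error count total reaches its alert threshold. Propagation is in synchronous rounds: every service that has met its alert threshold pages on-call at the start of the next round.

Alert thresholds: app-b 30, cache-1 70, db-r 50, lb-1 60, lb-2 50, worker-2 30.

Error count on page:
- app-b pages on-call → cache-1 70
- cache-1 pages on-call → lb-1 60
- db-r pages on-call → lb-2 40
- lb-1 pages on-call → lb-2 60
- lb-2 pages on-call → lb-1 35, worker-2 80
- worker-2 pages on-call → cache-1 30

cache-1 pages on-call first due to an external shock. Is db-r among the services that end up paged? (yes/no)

Round 1 — cache-1 pages on-call (initial).
  lb-1: +60 → 60 ≥ 60
Round 2 — lb-1 pages on-call.
  lb-2: +60 → 60 ≥ 50
Round 3 — lb-2 pages on-call.
  worker-2: +80 → 80 ≥ 30
Round 4 — worker-2 pages on-call.
No further pages.

no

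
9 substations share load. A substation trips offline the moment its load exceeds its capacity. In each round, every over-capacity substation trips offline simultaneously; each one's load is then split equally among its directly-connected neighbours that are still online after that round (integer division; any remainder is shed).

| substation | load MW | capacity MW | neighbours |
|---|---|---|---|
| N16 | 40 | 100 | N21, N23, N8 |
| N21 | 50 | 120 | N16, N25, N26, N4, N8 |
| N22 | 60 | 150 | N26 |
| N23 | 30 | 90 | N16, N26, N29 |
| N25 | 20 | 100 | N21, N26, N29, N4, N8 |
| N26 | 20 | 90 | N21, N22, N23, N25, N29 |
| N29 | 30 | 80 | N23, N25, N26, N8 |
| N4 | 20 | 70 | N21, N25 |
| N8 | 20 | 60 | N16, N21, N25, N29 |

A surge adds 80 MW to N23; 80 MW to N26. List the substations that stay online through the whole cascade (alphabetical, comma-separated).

Round 1 — N23 at 110 > 90; N26 at 100 > 90. N23, N26 trip offline.
  N23 sheds 110 MW to N16, N29: 55 each.
    N16: 40+55 = 95 ≤ 100
    N29: 30+55 = 85 > 80
  N26 sheds 100 MW to N21, N22, N25, N29: 25 each.
    N21: 50+25 = 75 ≤ 120
    N22: 60+25 = 85 ≤ 150
    N25: 20+25 = 45 ≤ 100
    N29: 85+25 = 110 > 80
Round 2 — N29 trips offline.
  N29 sheds 110 MW to N25, N8: 55 each.
    N25: 45+55 = 100 ≤ 100
    N8: 20+55 = 75 > 60
Round 3 — N8 trips offline.
  N8 sheds 75 MW to N16, N21, N25: 25 each.
    N16: 95+25 = 120 > 100
    N21: 75+25 = 100 ≤ 120
    N25: 100+25 = 125 > 100
Round 4 — N16, N25 trip offline.
  N16 sheds 120 MW to N21: 120 each.
    N21: 100+120 = 220 > 120
  N25 sheds 125 MW to N21, N4: 62 each (1 lost).
    N21: 220+62 = 282 > 120
    N4: 20+62 = 82 > 70
Round 5 — N21, N4 trip offline.
  N21 sheds 282 MW: no online neighbours, lost.
  N4 sheds 82 MW: no online neighbours, lost.
No further trips.

N22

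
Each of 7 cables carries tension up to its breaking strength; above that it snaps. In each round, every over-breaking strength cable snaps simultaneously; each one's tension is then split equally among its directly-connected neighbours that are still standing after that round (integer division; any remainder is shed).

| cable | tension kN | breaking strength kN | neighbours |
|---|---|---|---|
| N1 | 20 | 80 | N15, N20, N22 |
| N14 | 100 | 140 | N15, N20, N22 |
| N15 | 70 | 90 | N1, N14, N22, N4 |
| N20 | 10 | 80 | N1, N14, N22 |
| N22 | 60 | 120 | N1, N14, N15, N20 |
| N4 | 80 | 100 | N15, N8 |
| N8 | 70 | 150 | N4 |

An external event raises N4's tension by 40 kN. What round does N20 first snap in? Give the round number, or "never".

Round 1 — N4 at 120 > 100. N4 snaps.
  N4 sheds 120 kN to N15, N8: 60 each.
    N15: 70+60 = 130 > 90
    N8: 70+60 = 130 ≤ 150
Round 2 — N15 snaps.
  N15 sheds 130 kN to N1, N14, N22: 43 each (1 lost).
    N1: 20+43 = 63 ≤ 80
    N14: 100+43 = 143 > 140
    N22: 60+43 = 103 ≤ 120
Round 3 — N14 snaps.
  N14 sheds 143 kN to N20, N22: 71 each (1 lost).
    N20: 10+71 = 81 > 80
    N22: 103+71 = 174 > 120
Round 4 — N20, N22 snap.
  N20 sheds 81 kN to N1: 81 each.
    N1: 63+81 = 144 > 80
  N22 sheds 174 kN to N1: 174 each.
    N1: 144+174 = 318 > 80
Round 5 — N1 snaps.
  N1 sheds 318 kN: no online neighbours, lost.
No further breaks.

4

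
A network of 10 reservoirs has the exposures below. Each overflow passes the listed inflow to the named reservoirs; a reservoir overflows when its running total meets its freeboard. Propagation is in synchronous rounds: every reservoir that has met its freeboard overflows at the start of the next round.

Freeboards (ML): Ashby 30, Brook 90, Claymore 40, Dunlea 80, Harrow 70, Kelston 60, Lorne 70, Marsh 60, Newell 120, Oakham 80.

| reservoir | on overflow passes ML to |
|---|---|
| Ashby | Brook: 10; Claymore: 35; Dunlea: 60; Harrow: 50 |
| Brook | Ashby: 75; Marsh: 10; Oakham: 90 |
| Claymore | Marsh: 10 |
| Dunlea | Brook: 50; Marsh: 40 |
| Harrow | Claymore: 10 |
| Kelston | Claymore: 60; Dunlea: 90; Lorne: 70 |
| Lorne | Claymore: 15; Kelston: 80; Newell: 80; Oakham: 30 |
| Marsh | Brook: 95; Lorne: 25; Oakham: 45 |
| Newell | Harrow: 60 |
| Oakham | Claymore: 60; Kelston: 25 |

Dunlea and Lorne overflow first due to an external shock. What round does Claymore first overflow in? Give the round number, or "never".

Round 1 — Dunlea, Lorne overflow (initial).
  Brook: +50 → 50 < 90
  Claymore: +15 → 15 < 40
  Kelston: +80 → 80 ≥ 60
  Marsh: +40 → 40 < 60
  Newell: +80 → 80 < 120
  Oakham: +30 → 30 < 80
Round 2 — Kelston overflows.
  Claymore: +60 → 75 ≥ 40
Round 3 — Claymore overflows.
  Marsh: +10 → 50 < 60
No further overflows.

3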